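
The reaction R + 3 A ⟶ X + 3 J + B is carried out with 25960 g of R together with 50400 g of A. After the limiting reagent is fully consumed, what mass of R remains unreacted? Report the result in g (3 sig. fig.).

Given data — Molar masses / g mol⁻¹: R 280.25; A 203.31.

2800 g

n(R) = 25960 / 280.25 = 92.63 mol
n(A) = 50400 / 203.31 = 247.9 mol
n/ν for R = 92.63/1 = 92.63
n/ν for A = 247.9/3 = 82.63
Smallest n/ν is A → limiting reagent.
R consumed = (1/3) × 247.9 = 82.63 mol
R remaining = 92.63 − 82.63 = 10.00 mol
mass = 10.00 × 280.25 = 2803 g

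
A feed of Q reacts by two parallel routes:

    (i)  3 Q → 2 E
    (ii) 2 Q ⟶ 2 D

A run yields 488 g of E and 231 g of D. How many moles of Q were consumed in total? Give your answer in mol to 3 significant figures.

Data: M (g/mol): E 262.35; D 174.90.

4.11 mol

n(E) = 488 / 262.35 = 1.860 mol
n(D) = 231 / 174.90 = 1.321 mol
n(Q) via (i) = (3/2)×1.860 = 2.790 mol
n(Q) via (ii) = (2/2)×1.321 = 1.321 mol
total n(Q) = 2.790 + 1.321 = 4.111 mol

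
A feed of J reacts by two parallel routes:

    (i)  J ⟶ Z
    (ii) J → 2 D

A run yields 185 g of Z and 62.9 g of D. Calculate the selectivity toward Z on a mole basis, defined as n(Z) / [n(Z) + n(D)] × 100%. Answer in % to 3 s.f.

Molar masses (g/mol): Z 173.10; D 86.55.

n(Z) = 185 / 173.10 = 1.069 mol
n(D) = 62.9 / 86.55 = 0.7267 mol
selectivity = 1.069/(1.069+0.7267) × 100 = 59.53 %

59.5 %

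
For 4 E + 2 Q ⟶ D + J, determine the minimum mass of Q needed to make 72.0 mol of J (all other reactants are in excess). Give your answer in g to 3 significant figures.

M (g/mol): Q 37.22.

5360 g

n(J) = 72.00 mol
n(Q) = (2/1) × 72.00 = 144.0 mol
mass = 144.0 × 37.22 = 5360 g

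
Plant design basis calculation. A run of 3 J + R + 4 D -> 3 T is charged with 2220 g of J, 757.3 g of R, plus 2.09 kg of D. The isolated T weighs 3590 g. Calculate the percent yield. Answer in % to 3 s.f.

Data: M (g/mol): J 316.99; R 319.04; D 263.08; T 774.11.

77.8 %

n(J) = 2220 / 316.99 = 7.003 mol
n(R) = 757.3 / 319.04 = 2.374 mol
n(D) = 2.090×1000 / 263.08 = 7.944 mol
n/ν for J = 7.003/3 = 2.334
n/ν for R = 2.374/1 = 2.374
n/ν for D = 7.944/4 = 1.986
Smallest n/ν is D → limiting reagent.
theoretical n(T) = (3/4) × 7.944 = 5.958 mol → 4612 g
% yield = 3590 / 4612 × 100 = 77.84 %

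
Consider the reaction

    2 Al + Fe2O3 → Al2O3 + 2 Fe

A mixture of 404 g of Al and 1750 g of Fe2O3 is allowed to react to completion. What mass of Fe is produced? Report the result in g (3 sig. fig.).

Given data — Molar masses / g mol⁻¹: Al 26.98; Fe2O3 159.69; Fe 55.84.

836 g

n(Al) = 404.0 / 26.98 = 14.97 mol
n(Fe2O3) = 1750 / 159.69 = 10.96 mol
n/ν for Al = 14.97/2 = 7.485
n/ν for Fe2O3 = 10.96/1 = 10.96
Smallest n/ν is Al → limiting reagent.
n(Fe) = (2/2) × 14.97 = 14.97 mol
mass = 14.97 × 55.84 = 835.9 g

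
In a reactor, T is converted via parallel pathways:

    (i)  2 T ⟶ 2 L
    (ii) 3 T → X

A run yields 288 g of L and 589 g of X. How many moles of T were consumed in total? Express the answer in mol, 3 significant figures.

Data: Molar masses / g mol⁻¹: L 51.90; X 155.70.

16.9 mol

n(L) = 288 / 51.90 = 5.549 mol
n(X) = 589 / 155.70 = 3.783 mol
n(T) via (i) = (2/2)×5.549 = 5.549 mol
n(T) via (ii) = (3/1)×3.783 = 11.35 mol
total n(T) = 5.549 + 11.35 = 16.90 mol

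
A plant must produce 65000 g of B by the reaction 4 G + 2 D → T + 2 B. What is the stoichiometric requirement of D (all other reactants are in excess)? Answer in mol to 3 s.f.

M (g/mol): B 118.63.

548 mol

n(B) = 65000 / 118.63 = 547.9 mol
n(D) = (2/2) × 547.9 = 547.9 mol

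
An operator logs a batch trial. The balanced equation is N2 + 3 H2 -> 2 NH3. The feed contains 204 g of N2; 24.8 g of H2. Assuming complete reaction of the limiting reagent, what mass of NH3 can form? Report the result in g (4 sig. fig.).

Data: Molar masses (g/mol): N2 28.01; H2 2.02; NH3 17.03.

n(N2) = 204.0 / 28.01 = 7.283 mol
n(H2) = 24.80 / 2.02 = 12.28 mol
n/ν → N2: 7.283, H2: 4.093; H2 is limiting.
n(NH3) = (2/3) × 12.28 = 8.187 mol
mass = 8.187 × 17.03 = 139.4 g

139.4 g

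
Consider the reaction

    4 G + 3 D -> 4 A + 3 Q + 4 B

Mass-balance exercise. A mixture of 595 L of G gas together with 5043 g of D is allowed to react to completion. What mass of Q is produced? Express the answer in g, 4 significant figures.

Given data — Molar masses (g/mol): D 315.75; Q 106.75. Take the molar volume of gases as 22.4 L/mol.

n(G) = 595.0 / 22.4 = 26.56 mol
n(D) = 5043 / 315.75 = 15.97 mol
n/ν → G: 6.640, D: 5.323; D is limiting.
n(Q) = (3/3) × 15.97 = 15.97 mol
mass = 15.97 × 106.75 = 1705 g

1705 g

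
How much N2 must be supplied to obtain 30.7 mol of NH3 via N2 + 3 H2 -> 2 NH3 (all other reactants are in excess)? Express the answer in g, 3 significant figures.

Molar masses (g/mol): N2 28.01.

n(NH3) = 30.70 mol
n(N2) = (1/2) × 30.70 = 15.35 mol
mass = 15.35 × 28.01 = 430.0 g

430 g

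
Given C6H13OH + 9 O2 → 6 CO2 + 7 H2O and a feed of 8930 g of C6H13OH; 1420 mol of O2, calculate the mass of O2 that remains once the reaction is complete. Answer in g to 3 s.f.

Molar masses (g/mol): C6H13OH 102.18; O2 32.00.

20300 g

n(C6H13OH) = 8930 / 102.18 = 87.39 mol
n(O2) = 1420 mol
n/ν for C6H13OH = 87.39/1 = 87.39
n/ν for O2 = 1420/9 = 157.8
Smallest n/ν is C6H13OH → limiting reagent.
O2 consumed = (9/1) × 87.39 = 786.5 mol
O2 remaining = 1420 − 786.5 = 633.5 mol
mass = 633.5 × 32.00 = 20270 g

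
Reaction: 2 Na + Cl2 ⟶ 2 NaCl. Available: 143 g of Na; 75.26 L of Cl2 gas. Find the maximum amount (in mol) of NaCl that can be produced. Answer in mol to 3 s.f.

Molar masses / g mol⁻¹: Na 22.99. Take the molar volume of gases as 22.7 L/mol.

6.22 mol

n(Na) = 143.0 / 22.99 = 6.220 mol
n(Cl2) = 75.26 / 22.7 = 3.315 mol
n/ν for Na = 6.220/2 = 3.110
n/ν for Cl2 = 3.315/1 = 3.315
Smallest n/ν is Na → limiting reagent.
n(NaCl) = (2/2) × 6.220 = 6.220 mol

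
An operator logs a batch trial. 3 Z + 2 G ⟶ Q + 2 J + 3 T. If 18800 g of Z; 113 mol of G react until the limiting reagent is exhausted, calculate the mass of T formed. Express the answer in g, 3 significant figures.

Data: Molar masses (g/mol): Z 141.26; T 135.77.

n(Z) = 18800 / 141.26 = 133.1 mol
n(G) = 113.0 mol
n/ν for Z = 133.1/3 = 44.37
n/ν for G = 113.0/2 = 56.50
Smallest n/ν is Z → limiting reagent.
n(T) = (3/3) × 133.1 = 133.1 mol
mass = 133.1 × 135.77 = 18070 g

18100 g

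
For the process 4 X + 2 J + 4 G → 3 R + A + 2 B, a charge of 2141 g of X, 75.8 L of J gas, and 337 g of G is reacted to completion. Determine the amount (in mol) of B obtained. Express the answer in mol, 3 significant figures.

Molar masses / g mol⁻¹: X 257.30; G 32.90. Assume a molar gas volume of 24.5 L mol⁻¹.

3.09 mol

n(X) = 2141 / 257.30 = 8.321 mol
n(J) = 75.80 / 24.5 = 3.094 mol
n(G) = 337.0 / 32.90 = 10.24 mol
n/ν for X = 8.321/4 = 2.080
n/ν for J = 3.094/2 = 1.547
n/ν for G = 10.24/4 = 2.560
Smallest n/ν is J → limiting reagent.
n(B) = (2/2) × 3.094 = 3.094 mol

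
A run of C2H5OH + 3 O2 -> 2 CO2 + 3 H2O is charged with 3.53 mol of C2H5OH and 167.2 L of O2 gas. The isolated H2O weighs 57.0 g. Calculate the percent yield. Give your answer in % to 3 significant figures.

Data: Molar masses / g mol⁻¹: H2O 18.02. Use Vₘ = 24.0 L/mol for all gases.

45.4 %

n(C2H5OH) = 3.530 mol
n(O2) = 167.2 / 24.0 = 6.967 mol
n/ν → C2H5OH: 3.530, O2: 2.322; O2 is limiting.
theoretical n(H2O) = (3/3) × 6.967 = 6.967 mol → 125.5 g
% yield = 57.0 / 125.5 × 100 = 45.42 %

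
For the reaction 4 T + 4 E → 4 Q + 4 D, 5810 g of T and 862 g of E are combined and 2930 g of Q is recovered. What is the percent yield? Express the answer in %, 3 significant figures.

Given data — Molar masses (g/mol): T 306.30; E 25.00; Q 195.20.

n(T) = 5810 / 306.30 = 18.97 mol
n(E) = 862.0 / 25.00 = 34.48 mol
n/ν for T = 18.97/4 = 4.743
n/ν for E = 34.48/4 = 8.620
Smallest n/ν is T → limiting reagent.
theoretical n(Q) = (4/4) × 18.97 = 18.97 mol → 3703 g
% yield = 2930 / 3703 × 100 = 79.13 %

79.1 %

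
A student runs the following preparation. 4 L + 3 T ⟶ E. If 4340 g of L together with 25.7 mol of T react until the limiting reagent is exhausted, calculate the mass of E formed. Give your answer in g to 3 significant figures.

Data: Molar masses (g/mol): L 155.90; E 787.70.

5480 g

n(L) = 4340 / 155.90 = 27.84 mol
n(T) = 25.70 mol
n/ν for L = 27.84/4 = 6.960
n/ν for T = 25.70/3 = 8.567
Smallest n/ν is L → limiting reagent.
n(E) = (1/4) × 27.84 = 6.960 mol
mass = 6.960 × 787.70 = 5482 g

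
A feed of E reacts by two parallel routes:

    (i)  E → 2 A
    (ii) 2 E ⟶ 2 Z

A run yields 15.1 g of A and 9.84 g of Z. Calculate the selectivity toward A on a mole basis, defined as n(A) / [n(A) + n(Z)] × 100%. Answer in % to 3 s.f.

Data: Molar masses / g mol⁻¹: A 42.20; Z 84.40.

n(A) = 15.1 / 42.20 = 0.3578 mol
n(Z) = 9.84 / 84.40 = 0.1166 mol
selectivity = 0.3578/(0.3578+0.1166) × 100 = 75.42 %

75.4 %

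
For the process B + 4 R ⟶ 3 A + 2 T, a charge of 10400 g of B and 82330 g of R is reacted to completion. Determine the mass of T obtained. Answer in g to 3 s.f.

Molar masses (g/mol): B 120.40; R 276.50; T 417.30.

62100 g

n(B) = 10400 / 120.40 = 86.38 mol
n(R) = 82330 / 276.50 = 297.8 mol
n/ν for B = 86.38/1 = 86.38
n/ν for R = 297.8/4 = 74.45
Smallest n/ν is R → limiting reagent.
n(T) = (2/4) × 297.8 = 148.9 mol
mass = 148.9 × 417.30 = 62140 g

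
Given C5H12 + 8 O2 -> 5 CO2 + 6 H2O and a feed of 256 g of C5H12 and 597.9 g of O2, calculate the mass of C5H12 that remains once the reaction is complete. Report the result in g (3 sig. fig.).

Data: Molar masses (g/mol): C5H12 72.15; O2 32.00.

n(C5H12) = 256.0 / 72.15 = 3.548 mol
n(O2) = 597.9 / 32.00 = 18.68 mol
n/ν for C5H12 = 3.548/1 = 3.548
n/ν for O2 = 18.68/8 = 2.335
Smallest n/ν is O2 → limiting reagent.
C5H12 consumed = (1/8) × 18.68 = 2.335 mol
C5H12 remaining = 3.548 − 2.335 = 1.213 mol
mass = 1.213 × 72.15 = 87.52 g

87.5 g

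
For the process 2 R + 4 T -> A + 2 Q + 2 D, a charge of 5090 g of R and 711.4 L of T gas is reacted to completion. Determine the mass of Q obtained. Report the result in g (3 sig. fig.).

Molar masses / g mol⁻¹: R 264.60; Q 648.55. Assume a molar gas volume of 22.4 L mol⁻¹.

10300 g

n(R) = 5090 / 264.60 = 19.24 mol
n(T) = 711.4 / 22.4 = 31.76 mol
n/ν for R = 19.24/2 = 9.620
n/ν for T = 31.76/4 = 7.940
Smallest n/ν is T → limiting reagent.
n(Q) = (2/4) × 31.76 = 15.88 mol
mass = 15.88 × 648.55 = 10300 g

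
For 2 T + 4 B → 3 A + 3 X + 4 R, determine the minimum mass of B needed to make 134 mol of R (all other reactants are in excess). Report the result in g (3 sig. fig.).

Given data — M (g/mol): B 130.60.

17500 g

n(R) = 134.0 mol
n(B) = (4/4) × 134.0 = 134.0 mol
mass = 134.0 × 130.60 = 17500 g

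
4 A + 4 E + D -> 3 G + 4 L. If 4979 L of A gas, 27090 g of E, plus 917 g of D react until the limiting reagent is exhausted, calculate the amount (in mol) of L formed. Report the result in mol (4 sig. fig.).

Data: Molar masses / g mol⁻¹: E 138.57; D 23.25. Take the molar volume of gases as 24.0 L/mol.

n(A) = 4979 / 24.0 = 207.5 mol
n(E) = 27090 / 138.57 = 195.5 mol
n(D) = 917.0 / 23.25 = 39.44 mol
n/ν for A = 207.5/4 = 51.88
n/ν for E = 195.5/4 = 48.88
n/ν for D = 39.44/1 = 39.44
Smallest n/ν is D → limiting reagent.
n(L) = (4/1) × 39.44 = 157.8 mol

157.8 mol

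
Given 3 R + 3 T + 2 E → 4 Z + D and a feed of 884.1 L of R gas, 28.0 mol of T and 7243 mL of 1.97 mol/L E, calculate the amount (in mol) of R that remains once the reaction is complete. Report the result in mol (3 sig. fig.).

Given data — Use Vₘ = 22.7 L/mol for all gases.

17.5 mol

n(R) = 884.1 / 22.7 = 38.95 mol
n(T) = 28.00 mol
n(E) = 1.97 × 7243/1000 = 14.27 mol
n/ν → R: 12.98, T: 9.333, E: 7.135; E is limiting.
R consumed = (3/2) × 14.27 = 21.41 mol
R remaining = 38.95 − 21.41 = 17.54 mol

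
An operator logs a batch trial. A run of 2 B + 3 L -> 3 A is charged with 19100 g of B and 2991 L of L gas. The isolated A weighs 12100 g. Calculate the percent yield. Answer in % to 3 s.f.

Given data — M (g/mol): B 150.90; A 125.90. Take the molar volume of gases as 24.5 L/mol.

n(B) = 19100 / 150.90 = 126.6 mol
n(L) = 2991 / 24.5 = 122.1 mol
n/ν for B = 126.6/2 = 63.30
n/ν for L = 122.1/3 = 40.70
Smallest n/ν is L → limiting reagent.
theoretical n(A) = (3/3) × 122.1 = 122.1 mol → 15370 g
% yield = 12100 / 15370 × 100 = 78.72 %

78.7 %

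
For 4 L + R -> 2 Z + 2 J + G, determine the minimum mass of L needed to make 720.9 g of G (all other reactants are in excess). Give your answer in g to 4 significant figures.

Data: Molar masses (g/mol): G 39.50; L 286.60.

20920 g

n(G) = 720.9 / 39.50 = 18.25 mol
n(L) = (4/1) × 18.25 = 73.00 mol
mass = 73.00 × 286.60 = 20920 g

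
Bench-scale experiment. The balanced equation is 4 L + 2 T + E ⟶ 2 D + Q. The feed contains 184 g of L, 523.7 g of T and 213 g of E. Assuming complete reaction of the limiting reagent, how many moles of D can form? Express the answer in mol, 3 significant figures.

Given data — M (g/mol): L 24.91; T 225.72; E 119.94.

2.32 mol

n(L) = 184.0 / 24.91 = 7.387 mol
n(T) = 523.7 / 225.72 = 2.320 mol
n(E) = 213.0 / 119.94 = 1.776 mol
n/ν → L: 1.847, T: 1.160, E: 1.776; T is limiting.
n(D) = (2/2) × 2.320 = 2.320 mol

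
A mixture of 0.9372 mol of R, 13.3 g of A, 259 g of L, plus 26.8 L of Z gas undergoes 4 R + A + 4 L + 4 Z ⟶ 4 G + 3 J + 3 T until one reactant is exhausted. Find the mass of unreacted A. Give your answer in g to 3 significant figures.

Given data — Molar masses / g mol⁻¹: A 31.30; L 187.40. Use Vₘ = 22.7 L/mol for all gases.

n(R) = 0.9372 mol
n(A) = 13.30 / 31.30 = 0.4249 mol
n(L) = 259.0 / 187.40 = 1.382 mol
n(Z) = 26.80 / 22.7 = 1.181 mol
n/ν for R = 0.9372/4 = 0.2343
n/ν for A = 0.4249/1 = 0.4249
n/ν for L = 1.382/4 = 0.3455
n/ν for Z = 1.181/4 = 0.2953
Smallest n/ν is R → limiting reagent.
A consumed = (1/4) × 0.9372 = 0.2343 mol
A remaining = 0.4249 − 0.2343 = 0.1906 mol
mass = 0.1906 × 31.30 = 5.966 g

5.97 g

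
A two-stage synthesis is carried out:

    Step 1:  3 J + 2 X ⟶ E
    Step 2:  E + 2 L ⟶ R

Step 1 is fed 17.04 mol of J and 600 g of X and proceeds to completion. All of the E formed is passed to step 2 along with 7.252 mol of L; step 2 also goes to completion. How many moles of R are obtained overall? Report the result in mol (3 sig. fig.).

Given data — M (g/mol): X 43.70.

Step 1:
n(J) = 17.04 mol
n(X) = 600.0 / 43.70 = 13.73 mol
n/ν for J = 17.04/3 = 5.680
n/ν for X = 13.73/2 = 6.865
Smallest n/ν is J → limiting reagent.
n(E) produced = (1/3) × 17.04 = 5.680 mol
Step 2:
n(E) available = 5.680 mol
n(L) = 7.252 mol
n/ν for E = 5.680/1 = 5.680
n/ν for L = 7.252/2 = 3.626
Smallest n/ν is L → limiting reagent.
n(R) = (1/2) × 7.252 = 3.626 mol

3.63 mol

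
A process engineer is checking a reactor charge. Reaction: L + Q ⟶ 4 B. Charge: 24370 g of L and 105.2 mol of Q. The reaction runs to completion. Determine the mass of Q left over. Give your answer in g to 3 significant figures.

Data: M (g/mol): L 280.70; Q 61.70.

1130 g

n(L) = 24370 / 280.70 = 86.82 mol
n(Q) = 105.2 mol
n/ν → L: 86.82, Q: 105.2; L is limiting.
Q consumed = (1/1) × 86.82 = 86.82 mol
Q remaining = 105.2 − 86.82 = 18.38 mol
mass = 18.38 × 61.70 = 1134 g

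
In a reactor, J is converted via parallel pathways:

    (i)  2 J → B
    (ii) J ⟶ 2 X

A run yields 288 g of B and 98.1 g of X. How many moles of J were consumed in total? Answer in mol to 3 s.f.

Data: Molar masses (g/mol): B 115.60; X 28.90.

6.68 mol

n(B) = 288 / 115.60 = 2.491 mol
n(X) = 98.1 / 28.90 = 3.394 mol
n(J) via (i) = (2/1)×2.491 = 4.982 mol
n(J) via (ii) = (1/2)×3.394 = 1.697 mol
total n(J) = 4.982 + 1.697 = 6.679 mol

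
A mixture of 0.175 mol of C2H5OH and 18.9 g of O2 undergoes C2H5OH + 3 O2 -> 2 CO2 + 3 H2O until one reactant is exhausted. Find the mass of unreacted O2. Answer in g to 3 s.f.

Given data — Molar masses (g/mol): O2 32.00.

n(C2H5OH) = 0.1750 mol
n(O2) = 18.90 / 32.00 = 0.5906 mol
n/ν for C2H5OH = 0.1750/1 = 0.1750
n/ν for O2 = 0.5906/3 = 0.1969
Smallest n/ν is C2H5OH → limiting reagent.
O2 consumed = (3/1) × 0.1750 = 0.5250 mol
O2 remaining = 0.5906 − 0.5250 = 0.06560 mol
mass = 0.06560 × 32.00 = 2.099 g

2.10 g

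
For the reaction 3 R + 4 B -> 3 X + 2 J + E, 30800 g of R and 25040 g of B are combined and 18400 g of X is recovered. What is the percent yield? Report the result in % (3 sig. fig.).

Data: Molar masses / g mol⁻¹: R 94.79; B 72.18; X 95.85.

73.8 %

n(R) = 30800 / 94.79 = 324.9 mol
n(B) = 25040 / 72.18 = 346.9 mol
n/ν → R: 108.3, B: 86.73; B is limiting.
theoretical n(X) = (3/4) × 346.9 = 260.2 mol → 24940 g
% yield = 18400 / 24940 × 100 = 73.78 %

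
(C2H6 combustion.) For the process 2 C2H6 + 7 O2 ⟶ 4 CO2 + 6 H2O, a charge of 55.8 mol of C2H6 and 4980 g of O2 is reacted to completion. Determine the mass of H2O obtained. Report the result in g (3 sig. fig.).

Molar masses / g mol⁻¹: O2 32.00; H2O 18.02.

2400 g

n(C2H6) = 55.80 mol
n(O2) = 4980 / 32.00 = 155.6 mol
n/ν → C2H6: 27.90, O2: 22.23; O2 is limiting.
n(H2O) = (6/7) × 155.6 = 133.4 mol
mass = 133.4 × 18.02 = 2404 g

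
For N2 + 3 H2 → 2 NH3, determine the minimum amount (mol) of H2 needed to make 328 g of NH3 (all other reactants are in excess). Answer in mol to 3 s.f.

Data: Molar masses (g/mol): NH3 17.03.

n(NH3) = 328 / 17.03 = 19.26 mol
n(H2) = (3/2) × 19.26 = 28.89 mol

28.9 mol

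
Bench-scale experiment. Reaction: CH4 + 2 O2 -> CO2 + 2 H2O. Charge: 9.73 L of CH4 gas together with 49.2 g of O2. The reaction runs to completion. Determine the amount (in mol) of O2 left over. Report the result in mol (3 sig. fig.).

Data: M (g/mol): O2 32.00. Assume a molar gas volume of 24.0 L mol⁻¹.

0.727 mol

n(CH4) = 9.730 / 24.0 = 0.4054 mol
n(O2) = 49.20 / 32.00 = 1.538 mol
n/ν for CH4 = 0.4054/1 = 0.4054
n/ν for O2 = 1.538/2 = 0.7690
Smallest n/ν is CH4 → limiting reagent.
O2 consumed = (2/1) × 0.4054 = 0.8108 mol
O2 remaining = 1.538 − 0.8108 = 0.7272 mol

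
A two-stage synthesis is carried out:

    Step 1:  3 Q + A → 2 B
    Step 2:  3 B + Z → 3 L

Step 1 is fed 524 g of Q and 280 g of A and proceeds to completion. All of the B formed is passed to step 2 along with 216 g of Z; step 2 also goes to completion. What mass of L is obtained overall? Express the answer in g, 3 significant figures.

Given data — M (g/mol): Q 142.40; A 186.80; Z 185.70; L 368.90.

905 g

Step 1:
n(Q) = 524.0 / 142.40 = 3.680 mol
n(A) = 280.0 / 186.80 = 1.499 mol
n/ν for Q = 3.680/3 = 1.227
n/ν for A = 1.499/1 = 1.499
Smallest n/ν is Q → limiting reagent.
n(B) produced = (2/3) × 3.680 = 2.453 mol
Step 2:
n(B) available = 2.453 mol
n(Z) = 216.0 / 185.70 = 1.163 mol
n/ν for B = 2.453/3 = 0.8177
n/ν for Z = 1.163/1 = 1.163
Smallest n/ν is B → limiting reagent.
n(L) = (3/3) × 2.453 = 2.453 mol
mass = 2.453 × 368.90 = 904.9 g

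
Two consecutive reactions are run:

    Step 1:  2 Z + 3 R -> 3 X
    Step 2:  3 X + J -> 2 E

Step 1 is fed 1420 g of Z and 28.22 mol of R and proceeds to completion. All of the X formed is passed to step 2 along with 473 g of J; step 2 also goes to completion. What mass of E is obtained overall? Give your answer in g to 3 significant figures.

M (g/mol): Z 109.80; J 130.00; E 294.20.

Step 1:
n(Z) = 1420 / 109.80 = 12.93 mol
n(R) = 28.22 mol
n/ν for Z = 12.93/2 = 6.465
n/ν for R = 28.22/3 = 9.407
Smallest n/ν is Z → limiting reagent.
n(X) produced = (3/2) × 12.93 = 19.40 mol
Step 2:
n(X) available = 19.40 mol
n(J) = 473.0 / 130.00 = 3.638 mol
n/ν for X = 19.40/3 = 6.467
n/ν for J = 3.638/1 = 3.638
Smallest n/ν is J → limiting reagent.
n(E) = (2/1) × 3.638 = 7.276 mol
mass = 7.276 × 294.20 = 2141 g

2140 g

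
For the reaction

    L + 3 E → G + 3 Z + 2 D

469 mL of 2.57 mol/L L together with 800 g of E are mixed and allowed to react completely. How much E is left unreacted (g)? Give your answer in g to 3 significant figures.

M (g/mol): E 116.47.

n(L) = 2.57 × 469.0/1000 = 1.205 mol
n(E) = 800.0 / 116.47 = 6.869 mol
n/ν for L = 1.205/1 = 1.205
n/ν for E = 6.869/3 = 2.290
Smallest n/ν is L → limiting reagent.
E consumed = (3/1) × 1.205 = 3.615 mol
E remaining = 6.869 − 3.615 = 3.254 mol
mass = 3.254 × 116.47 = 379.0 g

379 g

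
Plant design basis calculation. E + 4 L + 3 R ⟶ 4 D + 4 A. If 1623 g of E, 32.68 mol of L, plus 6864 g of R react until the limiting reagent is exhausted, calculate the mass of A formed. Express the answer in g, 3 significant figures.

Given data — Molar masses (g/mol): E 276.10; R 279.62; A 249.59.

5870 g

n(E) = 1623 / 276.10 = 5.878 mol
n(L) = 32.68 mol
n(R) = 6864 / 279.62 = 24.55 mol
n/ν for E = 5.878/1 = 5.878
n/ν for L = 32.68/4 = 8.170
n/ν for R = 24.55/3 = 8.183
Smallest n/ν is E → limiting reagent.
n(A) = (4/1) × 5.878 = 23.51 mol
mass = 23.51 × 249.59 = 5868 g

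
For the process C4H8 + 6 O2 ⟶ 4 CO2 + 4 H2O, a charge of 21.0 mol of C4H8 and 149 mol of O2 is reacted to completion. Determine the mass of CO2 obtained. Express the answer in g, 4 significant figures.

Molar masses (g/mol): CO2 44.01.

n(C4H8) = 21.00 mol
n(O2) = 149.0 mol
n/ν → C4H8: 21.00, O2: 24.83; C4H8 is limiting.
n(CO2) = (4/1) × 21.00 = 84.00 mol
mass = 84.00 × 44.01 = 3697 g

3697 g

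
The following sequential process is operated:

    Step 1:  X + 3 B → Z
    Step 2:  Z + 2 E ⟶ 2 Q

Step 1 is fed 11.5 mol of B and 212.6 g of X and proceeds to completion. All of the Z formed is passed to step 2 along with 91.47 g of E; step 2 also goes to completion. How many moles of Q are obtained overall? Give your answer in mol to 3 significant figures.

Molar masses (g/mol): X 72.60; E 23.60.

Step 1:
n(B) = 11.50 mol
n(X) = 212.6 / 72.60 = 2.928 mol
n/ν → B: 3.833, X: 2.928; X is limiting.
n(Z) produced = (1/1) × 2.928 = 2.928 mol
Step 2:
n(Z) available = 2.928 mol
n(E) = 91.47 / 23.60 = 3.876 mol
n/ν → Z: 2.928, E: 1.938; E is limiting.
n(Q) = (2/2) × 3.876 = 3.876 mol

3.88 mol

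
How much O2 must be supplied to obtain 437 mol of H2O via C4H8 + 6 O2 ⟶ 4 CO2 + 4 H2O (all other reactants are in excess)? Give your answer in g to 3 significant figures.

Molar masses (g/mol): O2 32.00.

n(H2O) = 437.0 mol
n(O2) = (6/4) × 437.0 = 655.5 mol
mass = 655.5 × 32.00 = 20980 g

21000 g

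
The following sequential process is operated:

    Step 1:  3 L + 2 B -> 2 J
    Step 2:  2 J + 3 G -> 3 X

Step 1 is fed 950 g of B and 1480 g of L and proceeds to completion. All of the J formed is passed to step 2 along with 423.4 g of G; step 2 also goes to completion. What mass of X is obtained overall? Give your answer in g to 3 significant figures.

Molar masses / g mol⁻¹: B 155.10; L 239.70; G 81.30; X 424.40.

Step 1:
n(B) = 950.0 / 155.10 = 6.125 mol
n(L) = 1480 / 239.70 = 6.174 mol
n/ν → B: 3.063, L: 2.058; L is limiting.
n(J) produced = (2/3) × 6.174 = 4.116 mol
Step 2:
n(J) available = 4.116 mol
n(G) = 423.4 / 81.30 = 5.208 mol
n/ν → J: 2.058, G: 1.736; G is limiting.
n(X) = (3/3) × 5.208 = 5.208 mol
mass = 5.208 × 424.40 = 2210 g

2210 g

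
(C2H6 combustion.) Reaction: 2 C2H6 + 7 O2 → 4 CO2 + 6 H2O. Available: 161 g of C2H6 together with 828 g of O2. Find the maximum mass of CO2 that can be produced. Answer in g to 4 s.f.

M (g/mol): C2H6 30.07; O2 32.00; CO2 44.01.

n(C2H6) = 161.0 / 30.07 = 5.354 mol
n(O2) = 828.0 / 32.00 = 25.88 mol
n/ν for C2H6 = 5.354/2 = 2.677
n/ν for O2 = 25.88/7 = 3.697
Smallest n/ν is C2H6 → limiting reagent.
n(CO2) = (4/2) × 5.354 = 10.71 mol
mass = 10.71 × 44.01 = 471.3 g

471.3 g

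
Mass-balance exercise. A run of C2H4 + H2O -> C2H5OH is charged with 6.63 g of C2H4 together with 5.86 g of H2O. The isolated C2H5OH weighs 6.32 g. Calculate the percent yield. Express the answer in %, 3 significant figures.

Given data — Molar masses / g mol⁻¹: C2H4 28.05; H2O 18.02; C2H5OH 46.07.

58.0 %

n(C2H4) = 6.630 / 28.05 = 0.2364 mol
n(H2O) = 5.860 / 18.02 = 0.3252 mol
n/ν for C2H4 = 0.2364/1 = 0.2364
n/ν for H2O = 0.3252/1 = 0.3252
Smallest n/ν is C2H4 → limiting reagent.
theoretical n(C2H5OH) = (1/1) × 0.2364 = 0.2364 mol → 10.89 g
% yield = 6.32 / 10.89 × 100 = 58.03 %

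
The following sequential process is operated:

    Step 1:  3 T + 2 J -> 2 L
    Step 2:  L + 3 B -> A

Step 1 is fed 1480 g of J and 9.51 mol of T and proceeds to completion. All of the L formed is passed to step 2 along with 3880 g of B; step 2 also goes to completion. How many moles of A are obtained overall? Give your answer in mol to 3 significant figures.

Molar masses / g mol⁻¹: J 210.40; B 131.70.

6.34 mol

Step 1:
n(J) = 1480 / 210.40 = 7.034 mol
n(T) = 9.510 mol
n/ν → J: 3.517, T: 3.170; T is limiting.
n(L) produced = (2/3) × 9.510 = 6.340 mol
Step 2:
n(L) available = 6.340 mol
n(B) = 3880 / 131.70 = 29.46 mol
n/ν → L: 6.340, B: 9.820; L is limiting.
n(A) = (1/1) × 6.340 = 6.340 mol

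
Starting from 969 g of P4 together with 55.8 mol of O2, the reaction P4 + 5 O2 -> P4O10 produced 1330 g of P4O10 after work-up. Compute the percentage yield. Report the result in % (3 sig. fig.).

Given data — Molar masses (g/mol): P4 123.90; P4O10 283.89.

n(P4) = 969.0 / 123.90 = 7.821 mol
n(O2) = 55.80 mol
n/ν for P4 = 7.821/1 = 7.821
n/ν for O2 = 55.80/5 = 11.16
Smallest n/ν is P4 → limiting reagent.
theoretical n(P4O10) = (1/1) × 7.821 = 7.821 mol → 2220 g
% yield = 1330 / 2220 × 100 = 59.91 %

59.9 %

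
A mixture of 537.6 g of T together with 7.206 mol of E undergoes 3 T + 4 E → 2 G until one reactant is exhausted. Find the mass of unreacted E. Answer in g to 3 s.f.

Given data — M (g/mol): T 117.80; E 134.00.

n(T) = 537.6 / 117.80 = 4.564 mol
n(E) = 7.206 mol
n/ν → T: 1.521, E: 1.802; T is limiting.
E consumed = (4/3) × 4.564 = 6.085 mol
E remaining = 7.206 − 6.085 = 1.121 mol
mass = 1.121 × 134.00 = 150.2 g

150 g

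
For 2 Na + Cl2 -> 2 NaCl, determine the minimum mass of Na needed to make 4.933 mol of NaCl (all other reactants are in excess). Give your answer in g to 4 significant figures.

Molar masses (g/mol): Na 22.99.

113.4 g

n(NaCl) = 4.933 mol
n(Na) = (2/2) × 4.933 = 4.933 mol
mass = 4.933 × 22.99 = 113.4 g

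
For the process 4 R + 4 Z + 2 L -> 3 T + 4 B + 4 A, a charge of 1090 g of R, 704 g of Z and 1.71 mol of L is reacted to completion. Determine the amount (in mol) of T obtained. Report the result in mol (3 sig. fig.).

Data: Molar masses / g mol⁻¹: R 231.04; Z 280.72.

n(R) = 1090 / 231.04 = 4.718 mol
n(Z) = 704.0 / 280.72 = 2.508 mol
n(L) = 1.710 mol
n/ν → R: 1.180, Z: 0.6270, L: 0.8550; Z is limiting.
n(T) = (3/4) × 2.508 = 1.881 mol

1.88 mol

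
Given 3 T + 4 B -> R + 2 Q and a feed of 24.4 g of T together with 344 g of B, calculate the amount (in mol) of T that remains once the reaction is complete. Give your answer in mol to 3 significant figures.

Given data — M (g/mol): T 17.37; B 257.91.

n(T) = 24.40 / 17.37 = 1.405 mol
n(B) = 344.0 / 257.91 = 1.334 mol
n/ν → T: 0.4683, B: 0.3335; B is limiting.
T consumed = (3/4) × 1.334 = 1.001 mol
T remaining = 1.405 − 1.001 = 0.4040 mol

0.404 mol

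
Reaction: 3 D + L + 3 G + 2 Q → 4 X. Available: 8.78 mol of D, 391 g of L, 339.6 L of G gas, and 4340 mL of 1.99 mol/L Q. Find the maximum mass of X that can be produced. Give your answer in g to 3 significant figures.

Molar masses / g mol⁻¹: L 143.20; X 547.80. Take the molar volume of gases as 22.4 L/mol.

5980 g

n(D) = 8.780 mol
n(L) = 391.0 / 143.20 = 2.730 mol
n(G) = 339.6 / 22.4 = 15.16 mol
n(Q) = 1.99 × 4340/1000 = 8.637 mol
n/ν for D = 8.780/3 = 2.927
n/ν for L = 2.730/1 = 2.730
n/ν for G = 15.16/3 = 5.053
n/ν for Q = 8.637/2 = 4.319
Smallest n/ν is L → limiting reagent.
n(X) = (4/1) × 2.730 = 10.92 mol
mass = 10.92 × 547.80 = 5982 g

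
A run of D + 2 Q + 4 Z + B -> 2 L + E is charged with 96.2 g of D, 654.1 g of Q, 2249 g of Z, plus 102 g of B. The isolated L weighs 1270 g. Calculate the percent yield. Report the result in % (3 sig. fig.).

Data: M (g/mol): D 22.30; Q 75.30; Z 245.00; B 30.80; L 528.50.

n(D) = 96.20 / 22.30 = 4.314 mol
n(Q) = 654.1 / 75.30 = 8.687 mol
n(Z) = 2249 / 245.00 = 9.180 mol
n(B) = 102.0 / 30.80 = 3.312 mol
n/ν for D = 4.314/1 = 4.314
n/ν for Q = 8.687/2 = 4.344
n/ν for Z = 9.180/4 = 2.295
n/ν for B = 3.312/1 = 3.312
Smallest n/ν is Z → limiting reagent.
theoretical n(L) = (2/4) × 9.180 = 4.590 mol → 2426 g
% yield = 1270 / 2426 × 100 = 52.35 %

52.4 %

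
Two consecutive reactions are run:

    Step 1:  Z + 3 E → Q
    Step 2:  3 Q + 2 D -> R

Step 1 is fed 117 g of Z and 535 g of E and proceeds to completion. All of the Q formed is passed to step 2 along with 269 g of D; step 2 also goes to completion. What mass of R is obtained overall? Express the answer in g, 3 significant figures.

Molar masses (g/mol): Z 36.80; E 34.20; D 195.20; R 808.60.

Step 1:
n(Z) = 117.0 / 36.80 = 3.179 mol
n(E) = 535.0 / 34.20 = 15.64 mol
n/ν for Z = 3.179/1 = 3.179
n/ν for E = 15.64/3 = 5.213
Smallest n/ν is Z → limiting reagent.
n(Q) produced = (1/1) × 3.179 = 3.179 mol
Step 2:
n(Q) available = 3.179 mol
n(D) = 269.0 / 195.20 = 1.378 mol
n/ν for Q = 3.179/3 = 1.060
n/ν for D = 1.378/2 = 0.6890
Smallest n/ν is D → limiting reagent.
n(R) = (1/2) × 1.378 = 0.6890 mol
mass = 0.6890 × 808.60 = 557.1 g

557 g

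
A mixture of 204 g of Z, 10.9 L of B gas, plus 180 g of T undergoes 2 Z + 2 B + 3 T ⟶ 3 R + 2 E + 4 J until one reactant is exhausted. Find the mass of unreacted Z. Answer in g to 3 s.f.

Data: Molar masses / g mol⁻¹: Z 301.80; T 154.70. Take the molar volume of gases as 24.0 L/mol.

66.9 g

n(Z) = 204.0 / 301.80 = 0.6759 mol
n(B) = 10.90 / 24.0 = 0.4542 mol
n(T) = 180.0 / 154.70 = 1.164 mol
n/ν for Z = 0.6759/2 = 0.3380
n/ν for B = 0.4542/2 = 0.2271
n/ν for T = 1.164/3 = 0.3880
Smallest n/ν is B → limiting reagent.
Z consumed = (2/2) × 0.4542 = 0.4542 mol
Z remaining = 0.6759 − 0.4542 = 0.2217 mol
mass = 0.2217 × 301.80 = 66.91 g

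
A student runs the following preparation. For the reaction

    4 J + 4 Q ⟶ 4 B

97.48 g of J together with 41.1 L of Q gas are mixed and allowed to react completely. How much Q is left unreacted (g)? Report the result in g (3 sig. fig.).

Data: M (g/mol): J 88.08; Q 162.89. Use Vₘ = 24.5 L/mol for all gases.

n(J) = 97.48 / 88.08 = 1.107 mol
n(Q) = 41.10 / 24.5 = 1.678 mol
n/ν → J: 0.2768, Q: 0.4195; J is limiting.
Q consumed = (4/4) × 1.107 = 1.107 mol
Q remaining = 1.678 − 1.107 = 0.5710 mol
mass = 0.5710 × 162.89 = 93.01 g

93.0 g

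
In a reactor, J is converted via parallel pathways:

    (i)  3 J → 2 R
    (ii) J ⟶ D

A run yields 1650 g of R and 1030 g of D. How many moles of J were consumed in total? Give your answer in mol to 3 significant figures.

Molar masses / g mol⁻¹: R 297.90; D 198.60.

13.5 mol

n(R) = 1650 / 297.90 = 5.539 mol
n(D) = 1030 / 198.60 = 5.186 mol
n(J) via (i) = (3/2)×5.539 = 8.309 mol
n(J) via (ii) = (1/1)×5.186 = 5.186 mol
total n(J) = 8.309 + 5.186 = 13.50 mol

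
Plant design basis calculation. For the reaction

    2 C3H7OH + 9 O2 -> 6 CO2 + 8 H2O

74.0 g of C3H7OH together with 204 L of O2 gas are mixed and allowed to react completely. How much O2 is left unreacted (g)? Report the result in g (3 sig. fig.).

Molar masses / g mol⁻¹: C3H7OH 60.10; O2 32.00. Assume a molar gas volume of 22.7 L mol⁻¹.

110 g

n(C3H7OH) = 74.00 / 60.10 = 1.231 mol
n(O2) = 204.0 / 22.7 = 8.987 mol
n/ν for C3H7OH = 1.231/2 = 0.6155
n/ν for O2 = 8.987/9 = 0.9986
Smallest n/ν is C3H7OH → limiting reagent.
O2 consumed = (9/2) × 1.231 = 5.540 mol
O2 remaining = 8.987 − 5.540 = 3.447 mol
mass = 3.447 × 32.00 = 110.3 g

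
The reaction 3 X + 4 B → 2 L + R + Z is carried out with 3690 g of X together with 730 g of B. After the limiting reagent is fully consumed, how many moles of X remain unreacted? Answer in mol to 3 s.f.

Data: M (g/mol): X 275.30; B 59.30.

4.17 mol

n(X) = 3690 / 275.30 = 13.40 mol
n(B) = 730.0 / 59.30 = 12.31 mol
n/ν for X = 13.40/3 = 4.467
n/ν for B = 12.31/4 = 3.078
Smallest n/ν is B → limiting reagent.
X consumed = (3/4) × 12.31 = 9.233 mol
X remaining = 13.40 − 9.233 = 4.167 mol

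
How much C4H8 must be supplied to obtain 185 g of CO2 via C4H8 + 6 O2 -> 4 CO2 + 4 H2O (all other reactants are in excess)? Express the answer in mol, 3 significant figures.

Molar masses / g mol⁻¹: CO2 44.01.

n(CO2) = 185 / 44.01 = 4.204 mol
n(C4H8) = (1/4) × 4.204 = 1.051 mol

1.05 mol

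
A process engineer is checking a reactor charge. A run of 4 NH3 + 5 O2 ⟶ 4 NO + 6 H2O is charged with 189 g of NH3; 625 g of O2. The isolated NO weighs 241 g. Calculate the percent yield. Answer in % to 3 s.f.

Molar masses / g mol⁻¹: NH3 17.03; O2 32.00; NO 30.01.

n(NH3) = 189.0 / 17.03 = 11.10 mol
n(O2) = 625.0 / 32.00 = 19.53 mol
n/ν for NH3 = 11.10/4 = 2.775
n/ν for O2 = 19.53/5 = 3.906
Smallest n/ν is NH3 → limiting reagent.
theoretical n(NO) = (4/4) × 11.10 = 11.10 mol → 333.1 g
% yield = 241 / 333.1 × 100 = 72.35 %

72.4 %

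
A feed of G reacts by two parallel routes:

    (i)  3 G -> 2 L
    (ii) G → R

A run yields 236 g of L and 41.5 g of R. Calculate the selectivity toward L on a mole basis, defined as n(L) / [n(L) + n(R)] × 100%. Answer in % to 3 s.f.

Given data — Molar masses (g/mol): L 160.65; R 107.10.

79.1 %

n(L) = 236 / 160.65 = 1.469 mol
n(R) = 41.5 / 107.10 = 0.3875 mol
selectivity = 1.469/(1.469+0.3875) × 100 = 79.13 %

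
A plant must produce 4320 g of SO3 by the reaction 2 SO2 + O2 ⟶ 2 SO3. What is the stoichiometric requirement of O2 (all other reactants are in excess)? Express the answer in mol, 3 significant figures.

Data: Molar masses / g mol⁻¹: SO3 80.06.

n(SO3) = 4320 / 80.06 = 53.96 mol
n(O2) = (1/2) × 53.96 = 26.98 mol

27.0 mol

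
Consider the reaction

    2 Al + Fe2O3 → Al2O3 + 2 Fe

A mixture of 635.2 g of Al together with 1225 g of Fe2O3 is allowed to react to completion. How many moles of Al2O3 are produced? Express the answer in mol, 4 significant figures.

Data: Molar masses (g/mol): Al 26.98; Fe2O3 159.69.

n(Al) = 635.2 / 26.98 = 23.54 mol
n(Fe2O3) = 1225 / 159.69 = 7.671 mol
n/ν → Al: 11.77, Fe2O3: 7.671; Fe2O3 is limiting.
n(Al2O3) = (1/1) × 7.671 = 7.671 mol

7.671 mol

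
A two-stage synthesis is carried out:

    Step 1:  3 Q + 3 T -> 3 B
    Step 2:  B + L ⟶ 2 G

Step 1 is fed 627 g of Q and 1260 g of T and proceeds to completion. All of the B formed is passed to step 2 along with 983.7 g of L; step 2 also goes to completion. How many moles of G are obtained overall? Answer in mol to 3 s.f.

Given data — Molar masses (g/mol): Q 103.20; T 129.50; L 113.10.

12.2 mol

Step 1:
n(Q) = 627.0 / 103.20 = 6.076 mol
n(T) = 1260 / 129.50 = 9.730 mol
n/ν for Q = 6.076/3 = 2.025
n/ν for T = 9.730/3 = 3.243
Smallest n/ν is Q → limiting reagent.
n(B) produced = (3/3) × 6.076 = 6.076 mol
Step 2:
n(B) available = 6.076 mol
n(L) = 983.7 / 113.10 = 8.698 mol
n/ν for B = 6.076/1 = 6.076
n/ν for L = 8.698/1 = 8.698
Smallest n/ν is B → limiting reagent.
n(G) = (2/1) × 6.076 = 12.15 mol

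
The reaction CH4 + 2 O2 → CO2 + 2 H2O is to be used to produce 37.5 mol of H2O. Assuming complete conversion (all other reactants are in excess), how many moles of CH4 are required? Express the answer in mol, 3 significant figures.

18.8 mol

n(H2O) = 37.50 mol
n(CH4) = (1/2) × 37.50 = 18.75 mol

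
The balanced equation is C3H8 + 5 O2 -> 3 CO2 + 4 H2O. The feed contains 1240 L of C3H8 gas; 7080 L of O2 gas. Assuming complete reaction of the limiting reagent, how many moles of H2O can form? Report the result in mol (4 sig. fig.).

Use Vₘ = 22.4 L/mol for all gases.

221.4 mol

n(C3H8) = 1240 / 22.4 = 55.36 mol
n(O2) = 7080 / 22.4 = 316.1 mol
n/ν → C3H8: 55.36, O2: 63.22; C3H8 is limiting.
n(H2O) = (4/1) × 55.36 = 221.4 mol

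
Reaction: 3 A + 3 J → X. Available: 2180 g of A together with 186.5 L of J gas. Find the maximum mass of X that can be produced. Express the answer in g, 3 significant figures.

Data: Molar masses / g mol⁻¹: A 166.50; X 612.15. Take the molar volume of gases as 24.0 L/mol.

n(A) = 2180 / 166.50 = 13.09 mol
n(J) = 186.5 / 24.0 = 7.771 mol
n/ν for A = 13.09/3 = 4.363
n/ν for J = 7.771/3 = 2.590
Smallest n/ν is J → limiting reagent.
n(X) = (1/3) × 7.771 = 2.590 mol
mass = 2.590 × 612.15 = 1585 g

1590 g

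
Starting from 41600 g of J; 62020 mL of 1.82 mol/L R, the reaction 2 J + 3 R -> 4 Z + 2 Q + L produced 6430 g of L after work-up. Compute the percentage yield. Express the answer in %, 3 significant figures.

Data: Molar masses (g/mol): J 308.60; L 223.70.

n(J) = 41600 / 308.60 = 134.8 mol
n(R) = 1.82 × 62020/1000 = 112.9 mol
n/ν → J: 67.40, R: 37.63; R is limiting.
theoretical n(L) = (1/3) × 112.9 = 37.63 mol → 8418 g
% yield = 6430 / 8418 × 100 = 76.38 %

76.4 %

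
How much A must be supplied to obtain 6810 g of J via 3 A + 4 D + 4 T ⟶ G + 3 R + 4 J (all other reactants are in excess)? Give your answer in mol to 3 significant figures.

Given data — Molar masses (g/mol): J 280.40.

n(J) = 6810 / 280.40 = 24.29 mol
n(A) = (3/4) × 24.29 = 18.22 mol

18.2 mol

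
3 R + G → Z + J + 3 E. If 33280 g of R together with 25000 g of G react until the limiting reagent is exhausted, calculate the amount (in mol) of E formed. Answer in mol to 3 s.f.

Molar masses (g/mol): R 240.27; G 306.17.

n(R) = 33280 / 240.27 = 138.5 mol
n(G) = 25000 / 306.17 = 81.65 mol
n/ν for R = 138.5/3 = 46.17
n/ν for G = 81.65/1 = 81.65
Smallest n/ν is R → limiting reagent.
n(E) = (3/3) × 138.5 = 138.5 mol

139 mol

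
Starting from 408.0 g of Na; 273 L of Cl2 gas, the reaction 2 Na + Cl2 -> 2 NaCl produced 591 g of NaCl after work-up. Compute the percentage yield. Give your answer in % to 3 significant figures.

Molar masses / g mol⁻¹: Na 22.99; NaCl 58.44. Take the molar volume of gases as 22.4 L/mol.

57.0 %

n(Na) = 408.0 / 22.99 = 17.75 mol
n(Cl2) = 273.0 / 22.4 = 12.19 mol
n/ν for Na = 17.75/2 = 8.875
n/ν for Cl2 = 12.19/1 = 12.19
Smallest n/ν is Na → limiting reagent.
theoretical n(NaCl) = (2/2) × 17.75 = 17.75 mol → 1037 g
% yield = 591 / 1037 × 100 = 56.99 %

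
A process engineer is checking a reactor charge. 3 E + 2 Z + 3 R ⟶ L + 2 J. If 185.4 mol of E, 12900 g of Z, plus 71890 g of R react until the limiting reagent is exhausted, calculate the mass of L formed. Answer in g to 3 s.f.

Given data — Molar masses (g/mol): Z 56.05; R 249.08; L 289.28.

n(E) = 185.4 mol
n(Z) = 12900 / 56.05 = 230.2 mol
n(R) = 71890 / 249.08 = 288.6 mol
n/ν for E = 185.4/3 = 61.80
n/ν for Z = 230.2/2 = 115.1
n/ν for R = 288.6/3 = 96.20
Smallest n/ν is E → limiting reagent.
n(L) = (1/3) × 185.4 = 61.80 mol
mass = 61.80 × 289.28 = 17880 g

17900 g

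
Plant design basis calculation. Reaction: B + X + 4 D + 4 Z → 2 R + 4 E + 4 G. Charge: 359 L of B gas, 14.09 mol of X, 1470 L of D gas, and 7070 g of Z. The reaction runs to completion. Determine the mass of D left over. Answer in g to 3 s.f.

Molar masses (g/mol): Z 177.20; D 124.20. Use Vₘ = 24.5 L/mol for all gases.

2500 g

n(B) = 359.0 / 24.5 = 14.65 mol
n(X) = 14.09 mol
n(D) = 1470 / 24.5 = 60.00 mol
n(Z) = 7070 / 177.20 = 39.90 mol
n/ν for B = 14.65/1 = 14.65
n/ν for X = 14.09/1 = 14.09
n/ν for D = 60.00/4 = 15.00
n/ν for Z = 39.90/4 = 9.975
Smallest n/ν is Z → limiting reagent.
D consumed = (4/4) × 39.90 = 39.90 mol
D remaining = 60.00 − 39.90 = 20.10 mol
mass = 20.10 × 124.20 = 2496 g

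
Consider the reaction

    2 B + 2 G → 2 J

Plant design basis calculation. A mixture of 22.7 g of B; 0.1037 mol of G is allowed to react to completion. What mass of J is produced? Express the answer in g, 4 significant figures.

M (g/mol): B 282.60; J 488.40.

n(B) = 22.70 / 282.60 = 0.08033 mol
n(G) = 0.1037 mol
n/ν for B = 0.08033/2 = 0.04017
n/ν for G = 0.1037/2 = 0.05185
Smallest n/ν is B → limiting reagent.
n(J) = (2/2) × 0.08033 = 0.08033 mol
mass = 0.08033 × 488.40 = 39.23 g

39.23 g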